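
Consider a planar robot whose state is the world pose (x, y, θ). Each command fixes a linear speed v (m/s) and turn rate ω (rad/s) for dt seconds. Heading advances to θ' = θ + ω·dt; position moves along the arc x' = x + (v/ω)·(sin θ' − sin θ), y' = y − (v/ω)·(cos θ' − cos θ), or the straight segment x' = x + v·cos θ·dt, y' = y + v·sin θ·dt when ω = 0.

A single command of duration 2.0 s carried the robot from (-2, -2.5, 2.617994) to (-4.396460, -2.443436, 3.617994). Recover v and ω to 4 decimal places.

v = 1.2500, ω = 0.5000

Δθ = 3.617994 − 2.617994 = 1.000000
ω = Δθ/dt = 1.000000/2.0 = 0.5000
R = Δx/(sin θ' − sin θ) = 2.5000
v = R·ω = 2.5000·0.5000 = 1.2500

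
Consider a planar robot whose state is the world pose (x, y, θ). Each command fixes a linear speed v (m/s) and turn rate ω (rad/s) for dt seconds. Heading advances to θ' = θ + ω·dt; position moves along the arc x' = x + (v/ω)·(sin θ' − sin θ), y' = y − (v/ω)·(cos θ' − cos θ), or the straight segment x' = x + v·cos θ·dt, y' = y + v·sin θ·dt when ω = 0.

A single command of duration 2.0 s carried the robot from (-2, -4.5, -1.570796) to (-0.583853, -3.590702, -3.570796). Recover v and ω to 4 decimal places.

v = -1.0000, ω = -1.0000

Δθ = -3.570796 − -1.570796 = -2.000000
ω = Δθ/dt = -2.000000/2.0 = -1.0000
R = Δx/(sin θ' − sin θ) = 1.0000
v = R·ω = 1.0000·-1.0000 = -1.0000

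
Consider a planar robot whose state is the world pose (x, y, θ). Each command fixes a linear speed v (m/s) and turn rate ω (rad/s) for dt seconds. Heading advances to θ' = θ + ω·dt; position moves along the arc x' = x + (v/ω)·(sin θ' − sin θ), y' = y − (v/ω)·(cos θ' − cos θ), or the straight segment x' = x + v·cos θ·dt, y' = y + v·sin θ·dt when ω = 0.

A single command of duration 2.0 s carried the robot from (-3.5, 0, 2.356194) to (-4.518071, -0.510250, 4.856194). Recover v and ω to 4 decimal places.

Δθ = 4.856194 − 2.356194 = 2.500000
ω = Δθ/dt = 2.500000/2.0 = 1.2500
R = Δx/(sin θ' − sin θ) = 0.6000
v = R·ω = 0.6000·1.2500 = 0.7500

v = 0.7500, ω = 1.2500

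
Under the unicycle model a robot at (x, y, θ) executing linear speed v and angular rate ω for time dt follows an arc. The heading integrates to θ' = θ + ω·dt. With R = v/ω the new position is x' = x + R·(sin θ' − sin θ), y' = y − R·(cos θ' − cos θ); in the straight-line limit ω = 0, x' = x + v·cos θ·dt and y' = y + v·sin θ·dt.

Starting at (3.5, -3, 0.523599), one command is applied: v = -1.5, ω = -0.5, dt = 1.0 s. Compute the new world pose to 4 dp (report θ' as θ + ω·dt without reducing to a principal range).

(2.0708, -3.4011, 0.0236)

θ' = 0.5236 + -0.5·1.0 = 0.0236
R = v/ω = -1.5/-0.5 = 3.0000
x' = 3.5 + 3.0000·(sin 0.0236 − sin 0.5236) = 2.0708
y' = -3 − 3.0000·(cos 0.0236 − cos 0.5236) = -3.4011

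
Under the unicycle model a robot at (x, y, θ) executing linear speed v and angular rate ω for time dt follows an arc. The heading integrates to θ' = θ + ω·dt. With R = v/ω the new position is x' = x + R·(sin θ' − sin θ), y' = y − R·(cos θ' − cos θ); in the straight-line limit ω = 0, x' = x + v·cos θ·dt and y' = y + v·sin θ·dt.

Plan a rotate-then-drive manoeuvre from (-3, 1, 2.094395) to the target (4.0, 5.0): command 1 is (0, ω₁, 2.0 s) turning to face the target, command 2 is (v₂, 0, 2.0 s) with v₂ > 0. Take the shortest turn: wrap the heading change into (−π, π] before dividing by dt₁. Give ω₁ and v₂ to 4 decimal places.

ω₁ = -0.7876, v₂ = 4.0311

heading to target = atan2(5−1, 4−-3) = 0.5191
Δθ = wrap(0.5191 − 2.0944) = -1.5752; ω₁ = Δθ/dt₁ = -0.7876
distance = √((4−-3)² + (5−1)²) = 8.0623; v₂ = distance/dt₂ = 4.0311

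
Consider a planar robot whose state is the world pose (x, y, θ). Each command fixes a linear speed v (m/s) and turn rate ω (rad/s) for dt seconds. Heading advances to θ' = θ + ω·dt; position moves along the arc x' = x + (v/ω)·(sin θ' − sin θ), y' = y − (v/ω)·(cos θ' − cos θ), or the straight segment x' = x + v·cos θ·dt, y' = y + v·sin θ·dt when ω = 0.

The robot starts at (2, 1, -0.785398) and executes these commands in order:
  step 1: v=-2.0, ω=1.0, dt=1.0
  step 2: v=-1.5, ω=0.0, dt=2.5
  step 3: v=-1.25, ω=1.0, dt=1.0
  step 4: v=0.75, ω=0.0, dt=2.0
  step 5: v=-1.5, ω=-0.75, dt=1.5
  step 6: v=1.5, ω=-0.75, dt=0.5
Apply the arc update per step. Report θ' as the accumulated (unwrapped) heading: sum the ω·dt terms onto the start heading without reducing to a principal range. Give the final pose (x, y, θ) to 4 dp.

(-4.8398, -0.0057, -0.2854)

step 1: θ'=0.2146 (R=-2.0000) → pose (0.1599, 1.5399, 0.2146)
step 2: θ'=0.2146 (straight) → pose (-3.5041, 0.7413, 0.2146)
step 3: θ'=1.2146 (R=-1.2500) → pose (-4.4095, -0.0441, 1.2146)
step 4: θ'=1.2146 (straight) → pose (-3.8864, 1.3617, 1.2146)
step 5: θ'=0.0896 (R=2.0000) → pose (-5.5819, 0.0672, 0.0896)
step 6: θ'=-0.2854 (R=-2.0000) → pose (-4.8398, -0.0057, -0.2854)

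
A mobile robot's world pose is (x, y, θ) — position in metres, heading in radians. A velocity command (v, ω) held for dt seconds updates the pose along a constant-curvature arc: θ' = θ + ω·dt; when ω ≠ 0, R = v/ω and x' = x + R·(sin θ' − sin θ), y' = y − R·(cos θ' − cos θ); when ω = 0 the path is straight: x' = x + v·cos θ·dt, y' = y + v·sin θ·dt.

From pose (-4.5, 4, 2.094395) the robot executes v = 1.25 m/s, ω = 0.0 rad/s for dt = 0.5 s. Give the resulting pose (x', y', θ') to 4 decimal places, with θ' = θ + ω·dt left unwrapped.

(-4.8125, 4.5413, 2.0944)

θ' = 2.0944 + 0.0·0.5 = 2.0944
ω = 0 → straight: x' = -4.5 + 1.25·cos(2.0944)·0.5 = -4.8125
y' = 4 + 1.25·sin(2.0944)·0.5 = 4.5413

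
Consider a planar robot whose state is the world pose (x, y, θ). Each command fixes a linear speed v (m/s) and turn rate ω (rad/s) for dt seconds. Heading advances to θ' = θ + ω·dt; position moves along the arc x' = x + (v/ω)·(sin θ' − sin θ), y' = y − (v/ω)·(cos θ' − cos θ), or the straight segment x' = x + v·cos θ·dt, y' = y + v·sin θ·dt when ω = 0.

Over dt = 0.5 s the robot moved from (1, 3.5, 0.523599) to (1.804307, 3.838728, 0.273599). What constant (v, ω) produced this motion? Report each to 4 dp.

Δθ = 0.273599 − 0.523599 = -0.250000
ω = Δθ/dt = -0.250000/0.5 = -0.5000
R = Δx/(sin θ' − sin θ) = -3.5000
v = R·ω = -3.5000·-0.5000 = 1.7500

v = 1.7500, ω = -0.5000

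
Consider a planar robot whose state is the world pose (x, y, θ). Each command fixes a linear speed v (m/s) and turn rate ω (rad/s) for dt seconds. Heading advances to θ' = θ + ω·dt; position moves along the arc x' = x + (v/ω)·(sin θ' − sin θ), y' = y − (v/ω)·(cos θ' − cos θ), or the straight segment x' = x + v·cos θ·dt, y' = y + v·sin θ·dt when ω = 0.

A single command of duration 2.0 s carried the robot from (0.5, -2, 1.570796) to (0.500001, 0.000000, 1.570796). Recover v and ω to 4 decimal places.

Δθ = 1.570796 − 1.570796 = 0.000000
ω = Δθ/dt = 0.000000/2.0 = 0.0000
ω = 0 → v = (Δx·cos θ + Δy·sin θ)/dt = 1.0000

v = 1.0000, ω = 0.0000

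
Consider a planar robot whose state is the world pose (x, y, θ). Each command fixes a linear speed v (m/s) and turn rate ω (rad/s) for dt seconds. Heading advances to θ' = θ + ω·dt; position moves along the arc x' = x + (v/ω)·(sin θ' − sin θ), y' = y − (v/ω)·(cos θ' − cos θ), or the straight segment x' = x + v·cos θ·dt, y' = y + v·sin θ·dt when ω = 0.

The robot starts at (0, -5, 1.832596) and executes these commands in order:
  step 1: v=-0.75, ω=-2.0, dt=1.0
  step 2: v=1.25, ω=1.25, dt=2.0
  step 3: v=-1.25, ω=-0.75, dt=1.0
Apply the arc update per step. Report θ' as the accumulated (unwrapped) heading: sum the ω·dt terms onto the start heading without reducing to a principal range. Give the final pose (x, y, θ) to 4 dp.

(0.9261, -4.9213, 1.5826)

step 1: θ'=-0.1674 (R=0.3750) → pose (-0.4247, -5.4668, -0.1674)
step 2: θ'=2.3326 (R=1.0000) → pose (0.4655, -3.7906, 2.3326)
step 3: θ'=1.5826 (R=1.6667) → pose (0.9261, -4.9213, 1.5826)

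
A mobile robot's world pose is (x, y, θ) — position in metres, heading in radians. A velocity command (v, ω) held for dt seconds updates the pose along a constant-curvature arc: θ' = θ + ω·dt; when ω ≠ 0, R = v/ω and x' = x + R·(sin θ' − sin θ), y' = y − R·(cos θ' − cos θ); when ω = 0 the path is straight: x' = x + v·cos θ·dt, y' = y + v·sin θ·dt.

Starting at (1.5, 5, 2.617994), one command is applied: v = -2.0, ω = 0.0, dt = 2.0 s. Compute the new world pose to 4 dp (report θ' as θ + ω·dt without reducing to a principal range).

θ' = 2.6180 + 0.0·2.0 = 2.6180
ω = 0 → straight: x' = 1.5 + -2.0·cos(2.6180)·2.0 = 4.9641
y' = 5 + -2.0·sin(2.6180)·2.0 = 3.0000

(4.9641, 3.0000, 2.6180)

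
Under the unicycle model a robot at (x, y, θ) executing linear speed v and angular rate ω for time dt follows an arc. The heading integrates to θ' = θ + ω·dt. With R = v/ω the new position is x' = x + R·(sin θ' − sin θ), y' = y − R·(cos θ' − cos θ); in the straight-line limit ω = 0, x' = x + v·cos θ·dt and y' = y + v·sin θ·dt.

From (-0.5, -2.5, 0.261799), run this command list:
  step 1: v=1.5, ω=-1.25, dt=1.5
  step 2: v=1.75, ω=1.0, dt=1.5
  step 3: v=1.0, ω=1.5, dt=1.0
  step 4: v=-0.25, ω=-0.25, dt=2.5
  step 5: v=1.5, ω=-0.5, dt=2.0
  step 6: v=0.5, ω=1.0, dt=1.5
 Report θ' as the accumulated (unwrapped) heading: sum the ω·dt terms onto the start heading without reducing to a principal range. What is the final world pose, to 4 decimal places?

step 1: θ'=-1.6132 (R=-1.2000) → pose (1.0095, -3.7100, -1.6132)
step 2: θ'=-0.1132 (R=1.7500) → pose (2.5603, -5.5230, -0.1132)
step 3: θ'=1.3868 (R=0.6667) → pose (3.2910, -4.9825, 1.3868)
step 4: θ'=0.7618 (R=1.0000) → pose (2.9981, -5.5232, 0.7618)
step 5: θ'=-0.2382 (R=-3.0000) → pose (5.7766, -4.7787, -0.2382)
step 6: θ'=1.2618 (R=0.5000) → pose (6.3709, -4.4448, 1.2618)

(6.3709, -4.4448, 1.2618)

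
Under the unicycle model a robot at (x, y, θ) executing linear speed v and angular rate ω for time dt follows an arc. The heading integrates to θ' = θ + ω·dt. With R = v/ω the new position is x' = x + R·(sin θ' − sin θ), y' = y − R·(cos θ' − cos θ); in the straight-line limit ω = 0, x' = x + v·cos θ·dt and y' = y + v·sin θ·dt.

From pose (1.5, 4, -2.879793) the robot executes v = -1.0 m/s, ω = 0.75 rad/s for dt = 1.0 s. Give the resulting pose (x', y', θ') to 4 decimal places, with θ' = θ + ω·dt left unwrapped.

θ' = -2.8798 + 0.75·1.0 = -2.1298
R = v/ω = -1.0/0.75 = -1.3333
x' = 1.5 + -1.3333·(sin -2.1298 − sin -2.8798) = 2.2853
y' = 4 − -1.3333·(cos -2.1298 − cos -2.8798) = 4.5808

(2.2853, 4.5808, -2.1298)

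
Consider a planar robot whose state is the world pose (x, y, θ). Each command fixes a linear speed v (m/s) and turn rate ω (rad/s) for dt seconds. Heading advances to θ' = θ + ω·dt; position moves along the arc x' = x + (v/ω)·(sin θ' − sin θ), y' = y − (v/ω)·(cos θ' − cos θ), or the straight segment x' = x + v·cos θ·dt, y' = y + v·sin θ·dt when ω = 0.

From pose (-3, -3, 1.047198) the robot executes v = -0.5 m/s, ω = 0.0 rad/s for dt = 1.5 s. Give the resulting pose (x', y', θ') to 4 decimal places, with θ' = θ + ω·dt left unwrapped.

(-3.3750, -3.6495, 1.0472)

θ' = 1.0472 + 0.0·1.5 = 1.0472
ω = 0 → straight: x' = -3 + -0.5·cos(1.0472)·1.5 = -3.3750
y' = -3 + -0.5·sin(1.0472)·1.5 = -3.6495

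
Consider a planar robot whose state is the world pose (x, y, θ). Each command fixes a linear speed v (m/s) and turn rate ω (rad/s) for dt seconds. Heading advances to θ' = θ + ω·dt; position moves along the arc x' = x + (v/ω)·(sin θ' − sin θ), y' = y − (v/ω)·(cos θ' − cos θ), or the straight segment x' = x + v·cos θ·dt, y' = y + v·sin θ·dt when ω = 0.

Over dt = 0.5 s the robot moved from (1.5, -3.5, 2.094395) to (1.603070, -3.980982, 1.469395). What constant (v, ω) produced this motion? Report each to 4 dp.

v = -1.0000, ω = -1.2500

Δθ = 1.469395 − 2.094395 = -0.625000
ω = Δθ/dt = -0.625000/0.5 = -1.2500
R = −Δy/(cos θ' − cos θ) = 0.8000
v = R·ω = 0.8000·-1.2500 = -1.0000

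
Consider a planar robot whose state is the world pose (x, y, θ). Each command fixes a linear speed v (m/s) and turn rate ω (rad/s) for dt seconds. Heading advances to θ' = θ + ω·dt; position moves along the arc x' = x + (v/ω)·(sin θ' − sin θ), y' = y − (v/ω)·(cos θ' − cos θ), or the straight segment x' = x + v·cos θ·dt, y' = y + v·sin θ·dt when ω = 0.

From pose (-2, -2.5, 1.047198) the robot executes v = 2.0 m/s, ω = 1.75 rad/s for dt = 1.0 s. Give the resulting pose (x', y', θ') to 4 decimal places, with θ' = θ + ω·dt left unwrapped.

θ' = 1.0472 + 1.75·1.0 = 2.7972
R = v/ω = 2.0/1.75 = 1.1429
x' = -2 + 1.1429·(sin 2.7972 − sin 1.0472) = -2.6039
y' = -2.5 − 1.1429·(cos 2.7972 − cos 1.0472) = -0.8528

(-2.6039, -0.8528, 2.7972)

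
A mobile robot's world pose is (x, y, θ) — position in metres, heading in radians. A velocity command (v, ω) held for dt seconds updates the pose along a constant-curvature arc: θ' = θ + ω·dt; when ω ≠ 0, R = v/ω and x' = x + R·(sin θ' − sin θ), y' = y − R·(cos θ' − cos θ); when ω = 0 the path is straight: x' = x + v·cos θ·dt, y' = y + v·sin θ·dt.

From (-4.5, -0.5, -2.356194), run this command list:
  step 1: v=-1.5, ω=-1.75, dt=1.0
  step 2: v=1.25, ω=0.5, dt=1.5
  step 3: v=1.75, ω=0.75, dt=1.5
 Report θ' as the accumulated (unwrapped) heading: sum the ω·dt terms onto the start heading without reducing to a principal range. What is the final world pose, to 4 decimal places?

step 1: θ'=-4.1062 (R=0.8571) → pose (-3.1895, -0.6177, -4.1062)
step 2: θ'=-3.3562 (R=2.5000) → pose (-4.7116, 0.4006, -3.3562)
step 3: θ'=-2.2312 (R=2.3333) → pose (-7.0513, -0.4479, -2.2312)

(-7.0513, -0.4479, -2.2312)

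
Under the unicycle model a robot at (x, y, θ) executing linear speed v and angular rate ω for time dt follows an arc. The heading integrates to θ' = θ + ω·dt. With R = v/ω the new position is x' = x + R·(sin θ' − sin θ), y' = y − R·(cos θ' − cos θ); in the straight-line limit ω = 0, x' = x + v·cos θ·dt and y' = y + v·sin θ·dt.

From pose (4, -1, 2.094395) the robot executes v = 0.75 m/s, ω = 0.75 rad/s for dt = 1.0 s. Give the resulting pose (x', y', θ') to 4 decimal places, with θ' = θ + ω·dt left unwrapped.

θ' = 2.0944 + 0.75·1.0 = 2.8444
R = v/ω = 0.75/0.75 = 1.0000
x' = 4 + 1.0000·(sin 2.8444 − sin 2.0944) = 3.4268
y' = -1 − 1.0000·(cos 2.8444 − cos 2.0944) = -0.5438

(3.4268, -0.5438, 2.8444)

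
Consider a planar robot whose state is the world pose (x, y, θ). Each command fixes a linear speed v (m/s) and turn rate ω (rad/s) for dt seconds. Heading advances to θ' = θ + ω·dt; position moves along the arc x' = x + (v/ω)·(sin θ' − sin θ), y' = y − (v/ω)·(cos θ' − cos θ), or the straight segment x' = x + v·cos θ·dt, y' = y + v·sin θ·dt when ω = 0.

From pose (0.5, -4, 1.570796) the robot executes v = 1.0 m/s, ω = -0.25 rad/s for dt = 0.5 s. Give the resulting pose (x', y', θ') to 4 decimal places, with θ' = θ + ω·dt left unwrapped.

(0.5312, -3.5013, 1.4458)

θ' = 1.5708 + -0.25·0.5 = 1.4458
R = v/ω = 1.0/-0.25 = -4.0000
x' = 0.5 + -4.0000·(sin 1.4458 − sin 1.5708) = 0.5312
y' = -4 − -4.0000·(cos 1.4458 − cos 1.5708) = -3.5013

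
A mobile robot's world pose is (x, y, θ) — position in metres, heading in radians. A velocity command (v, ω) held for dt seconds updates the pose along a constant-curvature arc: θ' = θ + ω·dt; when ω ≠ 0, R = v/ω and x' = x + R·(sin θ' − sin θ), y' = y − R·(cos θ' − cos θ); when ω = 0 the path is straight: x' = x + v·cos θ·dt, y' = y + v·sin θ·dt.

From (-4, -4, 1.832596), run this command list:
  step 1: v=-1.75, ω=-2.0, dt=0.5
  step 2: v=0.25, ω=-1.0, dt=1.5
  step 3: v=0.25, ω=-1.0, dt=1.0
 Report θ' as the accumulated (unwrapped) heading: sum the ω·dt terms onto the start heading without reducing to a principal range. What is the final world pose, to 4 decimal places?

(-3.7642, -5.0077, -1.6674)

step 1: θ'=0.8326 (R=0.8750) → pose (-4.1980, -4.8153, 0.8326)
step 2: θ'=-0.6674 (R=-0.2500) → pose (-3.8583, -4.7872, -0.6674)
step 3: θ'=-1.6674 (R=-0.2500) → pose (-3.7642, -5.0077, -1.6674)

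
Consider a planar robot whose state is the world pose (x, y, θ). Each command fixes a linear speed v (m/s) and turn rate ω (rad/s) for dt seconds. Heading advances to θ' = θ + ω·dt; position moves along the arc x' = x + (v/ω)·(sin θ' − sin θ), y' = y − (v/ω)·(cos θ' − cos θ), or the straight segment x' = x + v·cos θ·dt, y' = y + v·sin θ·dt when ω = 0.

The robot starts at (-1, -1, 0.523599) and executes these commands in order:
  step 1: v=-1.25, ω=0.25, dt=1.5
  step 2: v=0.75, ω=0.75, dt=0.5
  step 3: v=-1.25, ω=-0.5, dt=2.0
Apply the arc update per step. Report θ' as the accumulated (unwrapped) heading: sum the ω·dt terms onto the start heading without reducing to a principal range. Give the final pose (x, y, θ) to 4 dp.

(-3.9535, -3.5616, 0.2736)

step 1: θ'=0.8986 (R=-5.0000) → pose (-2.4123, -2.2166, 0.8986)
step 2: θ'=1.2736 (R=1.0000) → pose (-2.2386, -1.8867, 1.2736)
step 3: θ'=0.2736 (R=2.5000) → pose (-3.9535, -3.5616, 0.2736)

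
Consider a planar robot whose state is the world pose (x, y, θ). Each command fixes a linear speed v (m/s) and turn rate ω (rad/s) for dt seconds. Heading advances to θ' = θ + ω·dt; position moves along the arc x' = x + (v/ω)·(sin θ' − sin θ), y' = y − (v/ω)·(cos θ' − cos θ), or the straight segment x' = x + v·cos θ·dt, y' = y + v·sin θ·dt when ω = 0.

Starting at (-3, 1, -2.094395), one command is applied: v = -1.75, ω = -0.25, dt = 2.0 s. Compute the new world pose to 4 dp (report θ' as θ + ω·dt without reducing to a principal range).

(-0.5799, 3.4779, -2.5944)

θ' = -2.0944 + -0.25·2.0 = -2.5944
R = v/ω = -1.75/-0.25 = 7.0000
x' = -3 + 7.0000·(sin -2.5944 − sin -2.0944) = -0.5799
y' = 1 − 7.0000·(cos -2.5944 − cos -2.0944) = 3.4779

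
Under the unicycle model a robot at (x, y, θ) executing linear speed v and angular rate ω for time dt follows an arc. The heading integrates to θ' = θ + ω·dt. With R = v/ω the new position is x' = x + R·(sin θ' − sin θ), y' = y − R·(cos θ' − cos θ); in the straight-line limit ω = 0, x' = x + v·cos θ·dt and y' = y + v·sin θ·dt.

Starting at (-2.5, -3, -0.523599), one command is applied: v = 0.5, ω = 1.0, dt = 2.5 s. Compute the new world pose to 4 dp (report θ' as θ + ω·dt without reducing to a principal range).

θ' = -0.5236 + 1.0·2.5 = 1.9764
R = v/ω = 0.5/1.0 = 0.5000
x' = -2.5 + 0.5000·(sin 1.9764 − sin -0.5236) = -1.7906
y' = -3 − 0.5000·(cos 1.9764 − cos -0.5236) = -2.3697

(-1.7906, -2.3697, 1.9764)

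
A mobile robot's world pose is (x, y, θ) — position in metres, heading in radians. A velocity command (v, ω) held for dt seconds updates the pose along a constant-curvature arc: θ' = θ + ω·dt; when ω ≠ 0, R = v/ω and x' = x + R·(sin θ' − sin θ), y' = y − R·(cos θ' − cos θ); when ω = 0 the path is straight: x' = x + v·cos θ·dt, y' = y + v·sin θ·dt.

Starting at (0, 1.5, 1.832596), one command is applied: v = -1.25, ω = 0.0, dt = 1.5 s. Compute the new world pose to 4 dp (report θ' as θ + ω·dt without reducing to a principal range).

θ' = 1.8326 + 0.0·1.5 = 1.8326
ω = 0 → straight: x' = 0 + -1.25·cos(1.8326)·1.5 = 0.4853
y' = 1.5 + -1.25·sin(1.8326)·1.5 = -0.3111

(0.4853, -0.3111, 1.8326)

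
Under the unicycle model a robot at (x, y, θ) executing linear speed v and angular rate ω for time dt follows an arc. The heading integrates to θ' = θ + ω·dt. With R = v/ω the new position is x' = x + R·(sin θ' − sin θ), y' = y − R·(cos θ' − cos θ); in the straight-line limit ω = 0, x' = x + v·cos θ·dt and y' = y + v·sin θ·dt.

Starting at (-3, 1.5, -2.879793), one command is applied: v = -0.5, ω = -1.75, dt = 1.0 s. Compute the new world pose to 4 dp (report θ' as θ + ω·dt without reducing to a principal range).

θ' = -2.8798 + -1.75·1.0 = -4.6298
R = v/ω = -0.5/-1.75 = 0.2857
x' = -3 + 0.2857·(sin -4.6298 − sin -2.8798) = -2.6413
y' = 1.5 − 0.2857·(cos -4.6298 − cos -2.8798) = 1.2476

(-2.6413, 1.2476, -4.6298)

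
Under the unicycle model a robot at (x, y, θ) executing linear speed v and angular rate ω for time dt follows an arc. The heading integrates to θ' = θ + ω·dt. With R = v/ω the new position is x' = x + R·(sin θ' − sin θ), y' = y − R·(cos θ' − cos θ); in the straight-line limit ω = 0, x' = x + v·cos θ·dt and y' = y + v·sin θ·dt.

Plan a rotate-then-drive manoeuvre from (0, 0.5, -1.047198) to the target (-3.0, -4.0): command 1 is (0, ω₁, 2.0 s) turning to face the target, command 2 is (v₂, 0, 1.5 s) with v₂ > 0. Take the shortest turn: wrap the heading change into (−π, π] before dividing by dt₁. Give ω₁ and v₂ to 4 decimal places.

heading to target = atan2(-4−0.5, -3−0) = -2.1588
Δθ = wrap(-2.1588 − -1.0472) = -1.1116; ω₁ = Δθ/dt₁ = -0.5558
distance = √((-3−0)² + (-4−0.5)²) = 5.4083; v₂ = distance/dt₂ = 3.6056

ω₁ = -0.5558, v₂ = 3.6056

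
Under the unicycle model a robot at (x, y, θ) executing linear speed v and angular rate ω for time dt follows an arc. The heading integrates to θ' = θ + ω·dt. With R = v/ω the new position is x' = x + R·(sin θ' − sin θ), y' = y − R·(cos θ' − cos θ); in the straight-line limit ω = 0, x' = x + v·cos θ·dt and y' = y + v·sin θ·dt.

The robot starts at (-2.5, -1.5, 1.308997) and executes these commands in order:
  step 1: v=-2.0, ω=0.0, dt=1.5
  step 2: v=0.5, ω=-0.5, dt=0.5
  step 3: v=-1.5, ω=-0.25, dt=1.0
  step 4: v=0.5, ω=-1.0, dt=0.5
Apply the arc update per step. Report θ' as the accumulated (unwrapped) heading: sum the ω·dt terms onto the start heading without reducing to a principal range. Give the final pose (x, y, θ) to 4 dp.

step 1: θ'=1.3090 (straight) → pose (-3.2765, -4.3978, 1.3090)
step 2: θ'=1.0590 (R=-1.0000) → pose (-3.1824, -4.1668, 1.0590)
step 3: θ'=0.8090 (R=6.0000) → pose (-4.0720, -5.3697, 0.8090)
step 4: θ'=0.3090 (R=-0.5000) → pose (-3.8623, -5.2385, 0.3090)

(-3.8623, -5.2385, 0.3090)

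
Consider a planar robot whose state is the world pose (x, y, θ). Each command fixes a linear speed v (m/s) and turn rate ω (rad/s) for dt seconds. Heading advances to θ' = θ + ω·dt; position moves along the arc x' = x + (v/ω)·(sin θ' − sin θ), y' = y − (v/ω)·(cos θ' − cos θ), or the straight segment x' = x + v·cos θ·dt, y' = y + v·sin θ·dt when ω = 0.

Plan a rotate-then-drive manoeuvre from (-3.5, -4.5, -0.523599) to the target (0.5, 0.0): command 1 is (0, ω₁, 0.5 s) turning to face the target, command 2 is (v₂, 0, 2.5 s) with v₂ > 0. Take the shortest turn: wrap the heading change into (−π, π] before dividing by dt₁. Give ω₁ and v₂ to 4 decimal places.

ω₁ = 2.7355, v₂ = 2.4083

heading to target = atan2(0−-4.5, 0.5−-3.5) = 0.8442
Δθ = wrap(0.8442 − -0.5236) = 1.3678; ω₁ = Δθ/dt₁ = 2.7355
distance = √((0.5−-3.5)² + (0−-4.5)²) = 6.0208; v₂ = distance/dt₂ = 2.4083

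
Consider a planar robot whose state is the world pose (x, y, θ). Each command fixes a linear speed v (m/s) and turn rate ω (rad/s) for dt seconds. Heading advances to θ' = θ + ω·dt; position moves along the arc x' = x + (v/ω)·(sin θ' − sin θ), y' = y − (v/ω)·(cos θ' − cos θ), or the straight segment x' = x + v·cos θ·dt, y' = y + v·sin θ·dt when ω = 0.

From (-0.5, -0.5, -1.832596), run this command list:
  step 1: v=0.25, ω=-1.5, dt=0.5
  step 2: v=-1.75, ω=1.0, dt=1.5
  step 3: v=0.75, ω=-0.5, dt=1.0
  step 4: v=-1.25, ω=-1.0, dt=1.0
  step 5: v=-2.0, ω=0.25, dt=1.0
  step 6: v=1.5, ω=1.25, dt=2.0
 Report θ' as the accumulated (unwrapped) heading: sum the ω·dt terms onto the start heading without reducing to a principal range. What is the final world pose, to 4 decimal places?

step 1: θ'=-2.5826 (R=-0.1667) → pose (-0.5726, -0.5982, -2.5826)
step 2: θ'=-1.0826 (R=-1.7500) → pose (0.0449, 1.7063, -1.0826)
step 3: θ'=-1.5826 (R=-1.5000) → pose (0.2200, 0.9850, -1.5826)
step 4: θ'=-2.5826 (R=1.2500) → pose (0.8070, 2.0300, -2.5826)
step 5: θ'=-2.3326 (R=-8.0000) → pose (2.3531, 3.2905, -2.3326)
step 6: θ'=0.1674 (R=1.2000) → pose (3.4213, 1.2790, 0.1674)

(3.4213, 1.2790, 0.1674)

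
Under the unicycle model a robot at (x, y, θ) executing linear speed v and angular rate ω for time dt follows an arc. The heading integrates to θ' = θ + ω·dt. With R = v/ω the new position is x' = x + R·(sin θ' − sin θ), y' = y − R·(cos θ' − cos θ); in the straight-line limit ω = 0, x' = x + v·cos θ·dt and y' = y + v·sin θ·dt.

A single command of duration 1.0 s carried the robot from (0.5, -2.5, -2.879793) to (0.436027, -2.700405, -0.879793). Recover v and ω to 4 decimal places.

v = 0.2500, ω = 2.0000

Δθ = -0.879793 − -2.879793 = 2.000000
ω = Δθ/dt = 2.000000/1.0 = 2.0000
R = −Δy/(cos θ' − cos θ) = 0.1250
v = R·ω = 0.1250·2.0000 = 0.2500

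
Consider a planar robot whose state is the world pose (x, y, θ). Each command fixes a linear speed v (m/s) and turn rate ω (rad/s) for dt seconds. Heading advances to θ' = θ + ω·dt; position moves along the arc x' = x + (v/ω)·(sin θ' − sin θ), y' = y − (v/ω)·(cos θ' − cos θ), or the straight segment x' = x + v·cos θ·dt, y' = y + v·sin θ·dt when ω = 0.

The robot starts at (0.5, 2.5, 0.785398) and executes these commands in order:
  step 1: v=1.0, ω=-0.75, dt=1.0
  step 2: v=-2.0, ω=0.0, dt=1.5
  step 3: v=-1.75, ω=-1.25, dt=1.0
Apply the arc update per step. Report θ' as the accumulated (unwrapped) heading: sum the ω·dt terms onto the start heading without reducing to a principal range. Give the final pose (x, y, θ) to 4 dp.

step 1: θ'=0.0354 (R=-1.3333) → pose (1.3956, 2.8897, 0.0354)
step 2: θ'=0.0354 (straight) → pose (-1.6025, 2.7835, 0.0354)
step 3: θ'=-1.2146 (R=1.4000) → pose (-2.9642, 3.6944, -1.2146)

(-2.9642, 3.6944, -1.2146)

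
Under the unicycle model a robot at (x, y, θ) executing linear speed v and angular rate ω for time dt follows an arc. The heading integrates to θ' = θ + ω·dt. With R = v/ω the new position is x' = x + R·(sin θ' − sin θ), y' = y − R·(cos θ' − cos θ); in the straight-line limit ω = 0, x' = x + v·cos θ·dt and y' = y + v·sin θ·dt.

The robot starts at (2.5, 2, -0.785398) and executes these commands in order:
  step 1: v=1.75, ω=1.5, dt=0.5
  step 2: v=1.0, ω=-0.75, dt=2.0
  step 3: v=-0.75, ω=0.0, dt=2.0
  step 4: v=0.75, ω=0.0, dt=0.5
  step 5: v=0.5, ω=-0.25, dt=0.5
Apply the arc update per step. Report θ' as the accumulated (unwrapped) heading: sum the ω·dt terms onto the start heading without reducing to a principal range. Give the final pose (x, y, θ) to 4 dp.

(4.5224, 1.2483, -1.6604)

step 1: θ'=-0.0354 (R=1.1667) → pose (3.2837, 1.6590, -0.0354)
step 2: θ'=-1.5354 (R=-1.3333) → pose (4.5690, 0.3737, -1.5354)
step 3: θ'=-1.5354 (straight) → pose (4.5159, 1.8728, -1.5354)
step 4: θ'=-1.5354 (straight) → pose (4.5292, 1.4980, -1.5354)
step 5: θ'=-1.6604 (R=-2.0000) → pose (4.5224, 1.2483, -1.6604)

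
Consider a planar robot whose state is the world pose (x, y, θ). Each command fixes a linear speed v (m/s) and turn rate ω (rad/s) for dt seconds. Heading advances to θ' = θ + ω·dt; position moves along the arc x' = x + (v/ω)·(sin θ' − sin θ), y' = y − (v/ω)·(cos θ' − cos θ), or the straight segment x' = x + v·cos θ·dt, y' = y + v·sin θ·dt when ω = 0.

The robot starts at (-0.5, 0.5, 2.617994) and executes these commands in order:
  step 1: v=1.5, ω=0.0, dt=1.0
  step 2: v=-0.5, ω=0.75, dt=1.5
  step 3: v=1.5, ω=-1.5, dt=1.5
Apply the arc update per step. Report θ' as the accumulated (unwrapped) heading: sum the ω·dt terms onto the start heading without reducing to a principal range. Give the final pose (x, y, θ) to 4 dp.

(-2.6513, 2.1799, 1.4930)

step 1: θ'=2.6180 (straight) → pose (-1.7990, 1.2500, 2.6180)
step 2: θ'=3.7430 (R=-0.6667) → pose (-1.0885, 1.2777, 3.7430)
step 3: θ'=1.4930 (R=-1.0000) → pose (-2.6513, 2.1799, 1.4930)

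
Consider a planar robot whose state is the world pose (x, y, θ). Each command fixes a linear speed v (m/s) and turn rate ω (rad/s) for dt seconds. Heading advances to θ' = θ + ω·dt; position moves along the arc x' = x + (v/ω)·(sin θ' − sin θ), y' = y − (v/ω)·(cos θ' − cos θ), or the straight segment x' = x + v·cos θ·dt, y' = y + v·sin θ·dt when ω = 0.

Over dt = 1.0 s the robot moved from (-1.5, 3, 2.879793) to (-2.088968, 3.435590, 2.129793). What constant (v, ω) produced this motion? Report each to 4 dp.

Δθ = 2.129793 − 2.879793 = -0.750000
ω = Δθ/dt = -0.750000/1.0 = -0.7500
R = Δx/(sin θ' − sin θ) = -1.0000
v = R·ω = -1.0000·-0.7500 = 0.7500

v = 0.7500, ω = -0.7500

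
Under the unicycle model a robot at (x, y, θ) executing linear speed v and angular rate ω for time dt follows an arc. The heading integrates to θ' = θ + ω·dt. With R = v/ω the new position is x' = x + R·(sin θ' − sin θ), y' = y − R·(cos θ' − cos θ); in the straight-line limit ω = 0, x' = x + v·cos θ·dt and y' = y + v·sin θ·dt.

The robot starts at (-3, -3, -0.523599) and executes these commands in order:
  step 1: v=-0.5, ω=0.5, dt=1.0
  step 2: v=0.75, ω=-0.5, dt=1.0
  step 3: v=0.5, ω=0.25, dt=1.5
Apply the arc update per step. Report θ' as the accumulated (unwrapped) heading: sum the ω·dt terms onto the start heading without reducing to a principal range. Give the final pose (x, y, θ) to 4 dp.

step 1: θ'=-0.0236 (R=-1.0000) → pose (-3.4764, -2.8663, -0.0236)
step 2: θ'=-0.5236 (R=-1.5000) → pose (-2.7618, -3.0668, -0.5236)
step 3: θ'=-0.1486 (R=2.0000) → pose (-2.0579, -3.3128, -0.1486)

(-2.0579, -3.3128, -0.1486)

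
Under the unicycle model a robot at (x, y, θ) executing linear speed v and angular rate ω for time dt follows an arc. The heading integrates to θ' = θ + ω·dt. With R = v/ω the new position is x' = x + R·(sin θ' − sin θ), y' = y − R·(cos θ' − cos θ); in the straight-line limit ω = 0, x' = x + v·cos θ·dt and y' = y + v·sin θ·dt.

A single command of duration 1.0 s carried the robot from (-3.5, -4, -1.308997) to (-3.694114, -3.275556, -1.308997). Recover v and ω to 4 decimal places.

v = -0.7500, ω = 0.0000

Δθ = -1.308997 − -1.308997 = 0.000000
ω = Δθ/dt = 0.000000/1.0 = 0.0000
ω = 0 → v = (Δx·cos θ + Δy·sin θ)/dt = -0.7500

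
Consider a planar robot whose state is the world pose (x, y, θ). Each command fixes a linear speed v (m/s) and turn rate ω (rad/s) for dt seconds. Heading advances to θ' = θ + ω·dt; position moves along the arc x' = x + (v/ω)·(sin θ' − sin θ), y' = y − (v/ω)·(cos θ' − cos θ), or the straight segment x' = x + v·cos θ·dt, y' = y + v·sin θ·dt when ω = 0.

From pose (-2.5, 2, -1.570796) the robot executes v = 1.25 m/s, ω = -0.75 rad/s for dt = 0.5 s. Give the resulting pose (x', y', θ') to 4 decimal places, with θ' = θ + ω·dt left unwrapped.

θ' = -1.5708 + -0.75·0.5 = -1.9458
R = v/ω = 1.25/-0.75 = -1.6667
x' = -2.5 + -1.6667·(sin -1.9458 − sin -1.5708) = -2.6158
y' = 2 − -1.6667·(cos -1.9458 − cos -1.5708) = 1.3895

(-2.6158, 1.3895, -1.9458)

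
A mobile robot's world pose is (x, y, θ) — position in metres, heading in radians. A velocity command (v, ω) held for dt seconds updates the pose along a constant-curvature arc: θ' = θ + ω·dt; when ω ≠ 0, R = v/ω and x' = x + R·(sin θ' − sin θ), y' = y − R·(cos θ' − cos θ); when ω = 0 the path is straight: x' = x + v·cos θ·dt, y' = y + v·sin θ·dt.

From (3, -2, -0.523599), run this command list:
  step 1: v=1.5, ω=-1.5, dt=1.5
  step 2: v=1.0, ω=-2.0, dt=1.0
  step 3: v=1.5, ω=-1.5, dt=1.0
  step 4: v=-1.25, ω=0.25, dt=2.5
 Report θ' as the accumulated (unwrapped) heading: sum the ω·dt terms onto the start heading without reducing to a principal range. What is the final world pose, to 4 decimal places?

(0.2531, -3.3364, -5.6486)

step 1: θ'=-2.7736 (R=-1.0000) → pose (2.8597, -3.7991, -2.7736)
step 2: θ'=-4.7736 (R=-0.5000) → pose (2.1808, -3.3020, -4.7736)
step 3: θ'=-6.2736 (R=-1.0000) → pose (3.1693, -2.3632, -6.2736)
step 4: θ'=-5.6486 (R=-5.0000) → pose (0.2531, -3.3364, -5.6486)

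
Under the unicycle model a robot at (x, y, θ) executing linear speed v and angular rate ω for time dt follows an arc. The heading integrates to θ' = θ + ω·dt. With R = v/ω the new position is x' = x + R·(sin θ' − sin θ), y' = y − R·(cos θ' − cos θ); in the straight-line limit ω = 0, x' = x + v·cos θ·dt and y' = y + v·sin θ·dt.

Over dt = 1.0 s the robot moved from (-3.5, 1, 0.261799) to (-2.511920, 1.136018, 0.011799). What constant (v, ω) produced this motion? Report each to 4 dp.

Δθ = 0.011799 − 0.261799 = -0.250000
ω = Δθ/dt = -0.250000/1.0 = -0.2500
R = Δx/(sin θ' − sin θ) = -4.0000
v = R·ω = -4.0000·-0.2500 = 1.0000

v = 1.0000, ω = -0.2500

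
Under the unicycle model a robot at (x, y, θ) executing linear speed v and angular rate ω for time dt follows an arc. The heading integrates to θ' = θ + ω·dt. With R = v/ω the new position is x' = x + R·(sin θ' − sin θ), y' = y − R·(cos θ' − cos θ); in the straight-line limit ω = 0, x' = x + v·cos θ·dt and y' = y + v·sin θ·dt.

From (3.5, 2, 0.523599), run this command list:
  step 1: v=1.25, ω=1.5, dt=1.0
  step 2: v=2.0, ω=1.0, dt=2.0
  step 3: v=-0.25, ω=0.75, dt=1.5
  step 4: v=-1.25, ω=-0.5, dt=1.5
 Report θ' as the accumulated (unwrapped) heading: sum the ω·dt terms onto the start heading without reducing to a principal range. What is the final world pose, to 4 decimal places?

step 1: θ'=2.0236 (R=0.8333) → pose (3.8327, 3.0863, 2.0236)
step 2: θ'=4.0236 (R=2.0000) → pose (0.4902, 3.4825, 4.0236)
step 3: θ'=5.1486 (R=-0.3333) → pose (0.5350, 3.8352, 5.1486)
step 4: θ'=4.3986 (R=2.5000) → pose (0.4230, 5.6631, 4.3986)

(0.4230, 5.6631, 4.3986)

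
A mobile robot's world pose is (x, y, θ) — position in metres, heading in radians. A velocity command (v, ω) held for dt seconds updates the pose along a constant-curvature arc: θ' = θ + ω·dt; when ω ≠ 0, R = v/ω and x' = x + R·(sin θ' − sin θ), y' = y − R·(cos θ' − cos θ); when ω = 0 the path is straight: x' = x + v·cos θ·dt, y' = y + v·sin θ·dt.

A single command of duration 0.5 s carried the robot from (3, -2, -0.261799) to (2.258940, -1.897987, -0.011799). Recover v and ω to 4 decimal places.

Δθ = -0.011799 − -0.261799 = 0.250000
ω = Δθ/dt = 0.250000/0.5 = 0.5000
R = Δx/(sin θ' − sin θ) = -3.0000
v = R·ω = -3.0000·0.5000 = -1.5000

v = -1.5000, ω = 0.5000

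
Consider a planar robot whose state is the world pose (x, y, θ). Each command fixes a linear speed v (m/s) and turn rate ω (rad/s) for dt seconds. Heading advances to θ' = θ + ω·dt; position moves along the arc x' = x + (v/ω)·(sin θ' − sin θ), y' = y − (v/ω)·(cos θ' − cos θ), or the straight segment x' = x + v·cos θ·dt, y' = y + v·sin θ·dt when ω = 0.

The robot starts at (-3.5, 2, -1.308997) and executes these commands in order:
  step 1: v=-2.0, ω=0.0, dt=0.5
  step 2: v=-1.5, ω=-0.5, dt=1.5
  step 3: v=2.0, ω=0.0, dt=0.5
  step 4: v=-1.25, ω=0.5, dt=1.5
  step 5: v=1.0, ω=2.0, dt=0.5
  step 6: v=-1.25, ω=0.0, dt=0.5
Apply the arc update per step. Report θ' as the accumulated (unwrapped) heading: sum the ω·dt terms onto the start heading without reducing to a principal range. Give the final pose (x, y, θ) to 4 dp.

(-4.0372, 5.9291, -0.3090)

step 1: θ'=-1.3090 (straight) → pose (-3.7588, 2.9659, -1.3090)
step 2: θ'=-2.0590 (R=3.0000) → pose (-3.5106, 5.1495, -2.0590)
step 3: θ'=-2.0590 (straight) → pose (-3.9796, 4.2663, -2.0590)
step 4: θ'=-1.3090 (R=-2.5000) → pose (-3.7727, 6.0860, -1.3090)
step 5: θ'=-0.3090 (R=0.5000) → pose (-3.4418, 5.7390, -0.3090)
step 6: θ'=-0.3090 (straight) → pose (-4.0372, 5.9291, -0.3090)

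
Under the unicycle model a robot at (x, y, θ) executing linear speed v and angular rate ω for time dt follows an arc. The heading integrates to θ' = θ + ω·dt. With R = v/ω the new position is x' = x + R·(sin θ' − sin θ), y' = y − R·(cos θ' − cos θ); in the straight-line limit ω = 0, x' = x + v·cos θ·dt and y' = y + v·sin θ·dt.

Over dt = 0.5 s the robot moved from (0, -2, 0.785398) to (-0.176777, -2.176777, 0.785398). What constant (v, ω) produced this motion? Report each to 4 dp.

v = -0.5000, ω = 0.0000

Δθ = 0.785398 − 0.785398 = 0.000000
ω = Δθ/dt = 0.000000/0.5 = 0.0000
ω = 0 → v = (Δx·cos θ + Δy·sin θ)/dt = -0.5000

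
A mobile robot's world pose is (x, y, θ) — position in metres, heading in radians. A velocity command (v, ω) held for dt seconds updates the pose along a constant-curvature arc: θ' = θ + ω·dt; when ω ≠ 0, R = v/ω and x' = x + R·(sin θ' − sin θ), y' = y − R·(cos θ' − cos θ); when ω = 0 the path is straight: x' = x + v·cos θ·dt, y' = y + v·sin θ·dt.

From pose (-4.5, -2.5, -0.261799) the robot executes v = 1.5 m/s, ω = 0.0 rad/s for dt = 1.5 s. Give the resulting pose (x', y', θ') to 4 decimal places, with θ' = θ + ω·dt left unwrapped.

(-2.3267, -3.0823, -0.2618)

θ' = -0.2618 + 0.0·1.5 = -0.2618
ω = 0 → straight: x' = -4.5 + 1.5·cos(-0.2618)·1.5 = -2.3267
y' = -2.5 + 1.5·sin(-0.2618)·1.5 = -3.0823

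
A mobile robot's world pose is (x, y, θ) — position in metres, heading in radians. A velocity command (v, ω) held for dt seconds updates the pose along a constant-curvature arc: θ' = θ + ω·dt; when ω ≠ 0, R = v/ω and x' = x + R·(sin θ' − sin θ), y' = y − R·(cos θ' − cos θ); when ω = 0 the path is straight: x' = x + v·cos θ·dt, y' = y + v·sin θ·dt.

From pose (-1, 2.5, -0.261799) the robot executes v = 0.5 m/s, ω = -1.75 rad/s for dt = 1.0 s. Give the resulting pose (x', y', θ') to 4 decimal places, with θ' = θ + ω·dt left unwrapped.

θ' = -0.2618 + -1.75·1.0 = -2.0118
R = v/ω = 0.5/-1.75 = -0.2857
x' = -1 + -0.2857·(sin -2.0118 − sin -0.2618) = -0.8156
y' = 2.5 − -0.2857·(cos -2.0118 − cos -0.2618) = 2.1021

(-0.8156, 2.1021, -2.0118)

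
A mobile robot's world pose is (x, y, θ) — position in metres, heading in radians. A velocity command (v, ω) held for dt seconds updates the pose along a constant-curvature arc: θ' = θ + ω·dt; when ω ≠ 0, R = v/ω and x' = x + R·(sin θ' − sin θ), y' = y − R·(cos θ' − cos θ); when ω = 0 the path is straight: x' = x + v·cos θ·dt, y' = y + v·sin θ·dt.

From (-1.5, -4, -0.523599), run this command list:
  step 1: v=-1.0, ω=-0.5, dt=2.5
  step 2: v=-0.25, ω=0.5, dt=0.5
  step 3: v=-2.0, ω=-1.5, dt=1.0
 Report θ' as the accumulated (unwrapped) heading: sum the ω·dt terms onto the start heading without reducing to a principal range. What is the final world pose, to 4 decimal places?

step 1: θ'=-1.7736 (R=2.0000) → pose (-2.4590, -1.8651, -1.7736)
step 2: θ'=-1.5236 (R=-0.5000) → pose (-2.4493, -1.7408, -1.5236)
step 3: θ'=-3.0236 (R=1.3333) → pose (-1.2744, -0.3539, -3.0236)

(-1.2744, -0.3539, -3.0236)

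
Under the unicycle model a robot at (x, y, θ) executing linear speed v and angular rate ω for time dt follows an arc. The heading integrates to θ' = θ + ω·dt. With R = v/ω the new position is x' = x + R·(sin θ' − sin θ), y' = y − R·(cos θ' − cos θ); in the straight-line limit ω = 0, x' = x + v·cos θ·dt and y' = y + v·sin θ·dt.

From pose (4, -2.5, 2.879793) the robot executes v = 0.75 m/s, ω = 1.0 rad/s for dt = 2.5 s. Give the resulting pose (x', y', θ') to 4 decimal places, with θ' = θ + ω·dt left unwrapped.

(3.2168, -3.6887, 5.3798)

θ' = 2.8798 + 1.0·2.5 = 5.3798
R = v/ω = 0.75/1.0 = 0.7500
x' = 4 + 0.7500·(sin 5.3798 − sin 2.8798) = 3.2168
y' = -2.5 − 0.7500·(cos 5.3798 − cos 2.8798) = -3.6887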